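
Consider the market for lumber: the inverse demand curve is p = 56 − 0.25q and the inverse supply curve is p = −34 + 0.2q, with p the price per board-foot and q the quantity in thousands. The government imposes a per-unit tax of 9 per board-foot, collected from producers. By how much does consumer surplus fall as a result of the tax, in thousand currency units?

Rewrite in direct form: qd = 224 − 4p and qs = 5p + 170.
Without the tax, 224 − 4p = 5p + 170 gives 9p = 54, so p* = 6 and q* = 200.
With the tax collected from producers, supply shifts: qs = 5(p − 9) + 170.
New equilibrium: consumers pay 11, producers receive 2, q = 180. (Wedge: pb − ps = 9.)
ΔCS is the trapezoid between Q = 180 and Q = 200 of height 5: ½ · (200 + 180) · 5 = 950.

Consumer surplus falls by 950 thousand.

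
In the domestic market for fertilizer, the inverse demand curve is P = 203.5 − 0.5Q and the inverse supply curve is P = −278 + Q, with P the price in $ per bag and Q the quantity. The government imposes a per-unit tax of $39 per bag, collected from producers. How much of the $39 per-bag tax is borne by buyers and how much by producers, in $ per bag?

Buyers bear $13 per bag; producers bear $26 per bag.

Inverting to Q(P) form: Qd = 407 − 2P; Qs = P + 278.
Before the tax: set 407 − 2P = P + 278 → P* = $43, Q* = 321.
With the tax collected from producers, supply shifts: Qs = (P − 39) + 278.
New equilibrium: buyers pay $56, producers receive $17, Q = 295. (Wedge: Pb − Ps = 39.)
Burden on buyers: $13; on producers: $26. (They sum to $39.)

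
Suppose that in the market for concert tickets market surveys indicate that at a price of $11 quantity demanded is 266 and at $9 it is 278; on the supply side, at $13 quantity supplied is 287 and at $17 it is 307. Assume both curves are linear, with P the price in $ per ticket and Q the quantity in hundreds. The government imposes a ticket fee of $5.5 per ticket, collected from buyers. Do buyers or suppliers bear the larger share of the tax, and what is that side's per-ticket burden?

Demand slope: (278 − 266)/(9 − 11) = -6, so Qd = 332 − 6P.
Supply slope: (307 − 287)/(17 − 13) = 5, so Qs = 5P + 222.
Without the tax, 332 − 6P = 5P + 222 gives 11P = 110, so P* = $10 and Q* = 272.
With the tax collected from buyers, demand (in seller-price terms) shifts: Qd = 332 − 6(P + 5.5).
Solving gives Q = 257 with buyers paying $12.5 and suppliers receiving $7 (the $5.5 wedge).
Per-ticket burden: buyers $2.5, suppliers $3.
Suppliers take the larger share because supply is less price-elastic here (demand slope 6 vs supply slope 5).
The less price-elastic side of the market bears the larger share of a per-unit tax.

Suppliers bear the larger share: $3 per ticket.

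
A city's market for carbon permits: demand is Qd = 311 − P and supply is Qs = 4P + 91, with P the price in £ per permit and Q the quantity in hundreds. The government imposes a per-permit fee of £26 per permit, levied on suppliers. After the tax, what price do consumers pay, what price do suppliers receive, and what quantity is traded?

Before the tax: set 311 − P = 4P + 91 → P* = £44, Q* = 267.
With the tax collected from suppliers, supply shifts: Qs = 4(P − 26) + 91.
New equilibrium: consumers pay £64.8, suppliers receive £38.8, Q = 246.2. (Wedge: Pb − Ps = 26.)
The less price-elastic side of the market bears the larger share of a per-unit tax.

Consumers pay £64.8; suppliers receive £38.8; quantity = 246.2.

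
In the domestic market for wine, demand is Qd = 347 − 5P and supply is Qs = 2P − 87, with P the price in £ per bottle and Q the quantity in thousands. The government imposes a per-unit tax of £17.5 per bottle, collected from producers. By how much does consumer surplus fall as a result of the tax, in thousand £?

Without the tax, 347 − 5P = 2P − 87 gives 7P = 434, so P* = £62 and Q* = 37.
With the tax collected from producers, supply shifts: Qs = 2(P − 17.5) − 87.
Solving gives Q = 12 with consumers paying £67 and producers receiving £49.5 (the £17.5 wedge).
ΔCS is the trapezoid between Q = 12 and Q = 37 of height £5: ½ · (37 + 12) · 5 = £122.5.

Consumer surplus falls by £122.5 thousand.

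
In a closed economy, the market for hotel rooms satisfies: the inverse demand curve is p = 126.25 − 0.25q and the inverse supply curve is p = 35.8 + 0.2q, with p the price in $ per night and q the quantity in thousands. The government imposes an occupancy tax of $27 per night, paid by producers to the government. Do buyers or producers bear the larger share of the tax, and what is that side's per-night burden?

Buyers bear the larger share: $15 per night.

Rewrite in direct form: qd = 505 − 4p and qs = 5p − 179.
Without the tax, 505 − 4p = 5p − 179 gives 9p = 684, so p* = $76 and q* = 201.
With the tax collected from producers, supply shifts: qs = 5(p − 27) − 179.
New equilibrium: buyers pay $91, producers receive $64, q = 141. (Wedge: pb − ps = 27.)
Per-night burden: buyers $15, producers $12.
Buyers take the larger share because demand is less price-elastic here (demand slope 4 vs supply slope 5).
The less price-elastic side of the market bears the larger share of a per-unit tax.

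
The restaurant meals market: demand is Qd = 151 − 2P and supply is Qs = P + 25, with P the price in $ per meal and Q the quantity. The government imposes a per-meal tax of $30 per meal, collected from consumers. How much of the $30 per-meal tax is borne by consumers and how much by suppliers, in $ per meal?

Before the tax: set 151 − 2P = P + 25 → P* = $42, Q* = 67.
With the tax collected from consumers, demand (in seller-price terms) shifts: Qd = 151 − 2(P + 30).
Solving gives Q = 47 with consumers paying $52 and suppliers receiving $22 (the $30 wedge).
Burden on consumers: $10; on suppliers: $20. (They sum to $30.)
The less price-elastic side of the market bears the larger share of a per-unit tax.

Consumers bear $10 per meal; suppliers bear $20 per meal.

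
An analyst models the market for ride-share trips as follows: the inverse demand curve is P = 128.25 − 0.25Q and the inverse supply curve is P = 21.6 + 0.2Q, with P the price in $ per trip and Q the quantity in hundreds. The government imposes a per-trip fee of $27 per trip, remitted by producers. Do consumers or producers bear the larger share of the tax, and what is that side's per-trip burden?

Consumers bear the larger share: $15 per trip.

Rewrite in direct form: Qd = 513 − 4P and Qs = 5P − 108.
Without the tax, 513 − 4P = 5P − 108 gives 9P = 621, so P* = $69 and Q* = 237.
With the tax collected from producers, supply shifts: Qs = 5(P − 27) − 108.
New equilibrium: consumers pay $84, producers receive $57, Q = 177. (Wedge: Pb − Ps = 27.)
Per-trip burden: consumers $15, producers $12.
Consumers take the larger share because demand is less price-elastic here (demand slope 4 vs supply slope 5).
The less price-elastic side of the market bears the larger share of a per-unit tax.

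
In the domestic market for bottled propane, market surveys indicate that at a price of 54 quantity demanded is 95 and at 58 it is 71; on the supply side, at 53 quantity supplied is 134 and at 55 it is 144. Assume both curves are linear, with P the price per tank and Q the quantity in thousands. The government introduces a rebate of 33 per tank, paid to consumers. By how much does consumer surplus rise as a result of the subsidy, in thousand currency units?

Consumer surplus rises by 2460 thousand.

Demand slope: (71 − 95)/(58 − 54) = -6, so Qd = 419 − 6P.
Supply slope: (144 − 134)/(55 − 53) = 5, so Qs = 5P − 131.
Before the subsidy: set 419 − 6P = 5P − 131 → P* = 50, Q* = 119.
With a per-unit subsidy paid to consumers, each effectively pays P − 33, so demand becomes Qd = 419 − 6(P − 33).
New equilibrium: consumers pay 35, suppliers receive 68, Q = 209. (Wedge: Pb − Ps = −33.)
ΔCS is the trapezoid between Q = 209 and Q = 119 of height 15: ½ · (119 + 209) · 15 = 2460.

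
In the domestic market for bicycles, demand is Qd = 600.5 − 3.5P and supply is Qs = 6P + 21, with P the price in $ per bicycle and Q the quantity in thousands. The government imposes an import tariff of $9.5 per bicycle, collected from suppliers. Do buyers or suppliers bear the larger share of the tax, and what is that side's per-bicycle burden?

Without the tax, 600.5 − 3.5P = 6P + 21 gives 9.5P = 579.5, so P* = $61 and Q* = 387.
With the tax collected from suppliers, supply shifts: Qs = 6(P − 9.5) + 21.
Solving gives Q = 366 with buyers paying $67 and suppliers receiving $57.5 (the $9.5 wedge).
Per-bicycle burden: buyers $6, suppliers $3.5.
Buyers take the larger share because demand is less price-elastic here (demand slope 3.5 vs supply slope 6).

Buyers bear the larger share: $6 per bicycle.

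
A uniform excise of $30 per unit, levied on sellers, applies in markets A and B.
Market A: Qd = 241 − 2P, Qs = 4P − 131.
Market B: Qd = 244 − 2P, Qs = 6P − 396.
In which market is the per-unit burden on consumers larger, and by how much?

Market A: pre-tax P* = $62, Q* = 117; post-tax Q = 77; per-unit burden on consumers = $20.
Market B: pre-tax P* = $80, Q* = 84; post-tax Q = 39; per-unit burden on consumers = $22.5.
Difference: $20 vs $22.5 → market B is larger by $2.5.

Market B, by $2.5.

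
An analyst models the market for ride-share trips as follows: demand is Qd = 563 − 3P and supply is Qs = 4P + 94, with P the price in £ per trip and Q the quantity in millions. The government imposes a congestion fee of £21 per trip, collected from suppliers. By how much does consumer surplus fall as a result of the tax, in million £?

Consumer surplus falls by £4128 million.

Without the tax, 563 − 3P = 4P + 94 gives 7P = 469, so P* = £67 and Q* = 362.
With the tax collected from suppliers, supply shifts: Qs = 4(P − 21) + 94.
New equilibrium: buyers pay £79, suppliers receive £58, Q = 326. (Wedge: Pb − Ps = 21.)
ΔCS is the trapezoid between Q = 326 and Q = 362 of height £12: ½ · (362 + 326) · 12 = £4128.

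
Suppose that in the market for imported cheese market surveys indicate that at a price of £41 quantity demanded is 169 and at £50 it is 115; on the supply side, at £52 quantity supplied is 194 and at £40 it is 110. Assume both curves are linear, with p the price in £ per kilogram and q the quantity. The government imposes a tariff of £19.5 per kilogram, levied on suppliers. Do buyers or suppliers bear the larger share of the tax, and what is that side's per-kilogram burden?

Demand slope: (115 − 169)/(50 − 41) = -6, so qd = 415 − 6p.
Supply slope: (110 − 194)/(40 − 52) = 7, so qs = 7p − 170.
Before the tax: set 415 − 6p = 7p − 170 → p* = £45, q* = 145.
With the tax collected from suppliers, supply shifts: qs = 7(p − 19.5) − 170.
Solving gives q = 82 with buyers paying £55.5 and suppliers receiving £36 (the £19.5 wedge).
Per-kilogram burden: buyers £10.5, suppliers £9.
Buyers take the larger share because demand is less price-elastic here (demand slope 6 vs supply slope 7).
The less price-elastic side of the market bears the larger share of a per-unit tax.

Buyers bear the larger share: £10.5 per kilogram.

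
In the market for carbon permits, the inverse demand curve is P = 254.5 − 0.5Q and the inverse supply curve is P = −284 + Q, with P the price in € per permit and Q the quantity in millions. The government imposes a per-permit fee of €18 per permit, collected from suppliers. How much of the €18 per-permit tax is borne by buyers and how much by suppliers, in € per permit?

Buyers bear €6 per permit; suppliers bear €12 per permit.

Inverting to Q(P) form: Qd = 509 − 2P; Qs = P + 284.
Before the tax: set 509 − 2P = P + 284 → P* = €75, Q* = 359.
With the tax collected from suppliers, supply shifts: Qs = (P − 18) + 284.
Solving gives Q = 347 with buyers paying €81 and suppliers receiving €63 (the €18 wedge).
Burden on buyers: €6; on suppliers: €12. (They sum to €18.)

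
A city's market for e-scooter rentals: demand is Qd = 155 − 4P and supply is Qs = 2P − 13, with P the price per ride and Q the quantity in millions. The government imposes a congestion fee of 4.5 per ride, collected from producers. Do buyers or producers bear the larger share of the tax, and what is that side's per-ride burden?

Producers bear the larger share: 3 per ride.

Before the tax: set 155 − 4P = 2P − 13 → P* = 28, Q* = 43.
With the tax collected from producers, supply shifts: Qs = 2(P − 4.5) − 13.
New equilibrium: buyers pay 29.5, producers receive 25, Q = 37. (Wedge: Pb − Ps = 4.5.)
Per-ride burden: buyers 1.5, producers 3.
Producers take the larger share because supply is less price-elastic here (demand slope 4 vs supply slope 2).
The less price-elastic side of the market bears the larger share of a per-unit tax.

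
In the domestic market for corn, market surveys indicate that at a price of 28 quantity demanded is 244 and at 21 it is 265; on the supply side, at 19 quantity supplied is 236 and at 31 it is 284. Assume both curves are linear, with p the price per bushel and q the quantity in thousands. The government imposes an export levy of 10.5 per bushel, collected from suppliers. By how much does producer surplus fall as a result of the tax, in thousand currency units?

Producer surplus falls by 1111.5 thousand.

Demand slope: (265 − 244)/(21 − 28) = -3, so qd = 328 − 3p.
Supply slope: (284 − 236)/(31 − 19) = 4, so qs = 4p + 160.
Without the tax, 328 − 3p = 4p + 160 gives 7p = 168, so p* = 24 and q* = 256.
With the tax collected from suppliers, supply shifts: qs = 4(p − 10.5) + 160.
New equilibrium: buyers pay 30, suppliers receive 19.5, q = 238. (Wedge: pb − ps = 10.5.)
ΔPS is the trapezoid between Q = 238 and Q = 256 of height 4.5: ½ · (256 + 238) · 4.5 = 1111.5.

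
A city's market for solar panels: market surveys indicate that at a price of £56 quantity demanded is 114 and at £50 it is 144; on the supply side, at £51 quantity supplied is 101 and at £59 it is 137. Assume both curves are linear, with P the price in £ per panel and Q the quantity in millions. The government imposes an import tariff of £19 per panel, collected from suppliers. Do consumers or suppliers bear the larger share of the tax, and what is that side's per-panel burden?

Suppliers bear the larger share: £10 per panel.

Demand slope: (144 − 114)/(50 − 56) = -5, so Qd = 394 − 5P.
Supply slope: (137 − 101)/(59 − 51) = 4.5, so Qs = 4.5P − 128.5.
Before the tax: set 394 − 5P = 4.5P − 128.5 → P* = £55, Q* = 119.
With the tax collected from suppliers, supply shifts: Qs = 4.5(P − 19) − 128.5.
New equilibrium: consumers pay £64, suppliers receive £45, Q = 74. (Wedge: Pb − Ps = 19.)
Per-panel burden: consumers £9, suppliers £10.
Suppliers take the larger share because supply is less price-elastic here (demand slope 5 vs supply slope 4.5).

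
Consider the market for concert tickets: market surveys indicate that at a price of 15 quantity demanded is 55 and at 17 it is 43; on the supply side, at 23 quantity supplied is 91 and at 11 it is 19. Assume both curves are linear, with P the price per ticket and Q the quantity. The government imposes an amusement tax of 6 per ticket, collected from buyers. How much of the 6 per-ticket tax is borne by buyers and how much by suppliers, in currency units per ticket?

Buyers bear 3 per ticket; suppliers bear 3 per ticket.

Demand slope: (43 − 55)/(17 − 15) = -6, so Qd = 145 − 6P.
Supply slope: (19 − 91)/(11 − 23) = 6, so Qs = 6P − 47.
Before the tax: set 145 − 6P = 6P − 47 → P* = 16, Q* = 49.
With the tax collected from buyers, demand (in seller-price terms) shifts: Qd = 145 − 6(P + 6).
Solving gives Q = 31 with buyers paying 19 and suppliers receiving 13 (the 6 wedge).
Burden on buyers: 3; on suppliers: 3. (They sum to 6.)
The less price-elastic side of the market bears the larger share of a per-unit tax.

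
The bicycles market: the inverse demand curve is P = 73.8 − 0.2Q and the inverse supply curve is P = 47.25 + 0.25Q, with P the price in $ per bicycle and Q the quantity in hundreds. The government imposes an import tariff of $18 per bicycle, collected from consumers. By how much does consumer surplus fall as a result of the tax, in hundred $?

Inverting to Q(P) form: Qd = 369 − 5P; Qs = 4P − 189.
Without the tax, 369 − 5P = 4P − 189 gives 9P = 558, so P* = $62 and Q* = 59.
With the tax collected from consumers, demand (in seller-price terms) shifts: Qd = 369 − 5(P + 18).
Solving gives Q = 19 with consumers paying $70 and suppliers receiving $52 (the $18 wedge).
ΔCS is the trapezoid between Q = 19 and Q = 59 of height $8: ½ · (59 + 19) · 8 = $312.

Consumer surplus falls by $312 hundred.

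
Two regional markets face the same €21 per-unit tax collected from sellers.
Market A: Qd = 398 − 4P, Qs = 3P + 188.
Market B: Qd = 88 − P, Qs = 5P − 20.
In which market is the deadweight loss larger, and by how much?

Market A: pre-tax P* = €30, Q* = 278; post-tax Q = 242; deadweight loss = €378.
Market B: pre-tax P* = €18, Q* = 70; post-tax Q = 52.5; deadweight loss = €183.75.
Difference: €378 vs €183.75 → market A is larger by €194.25.

Market A, by €194.25.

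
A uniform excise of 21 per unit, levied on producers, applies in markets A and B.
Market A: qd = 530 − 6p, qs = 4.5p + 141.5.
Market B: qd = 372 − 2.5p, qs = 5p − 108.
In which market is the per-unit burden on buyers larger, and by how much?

Market B, by 5.

Market A: pre-tax p* = 37, q* = 308; post-tax q = 254; per-unit burden on buyers = 9.
Market B: pre-tax p* = 64, q* = 212; post-tax q = 177; per-unit burden on buyers = 14.
Difference: 9 vs 14 → market B is larger by 5.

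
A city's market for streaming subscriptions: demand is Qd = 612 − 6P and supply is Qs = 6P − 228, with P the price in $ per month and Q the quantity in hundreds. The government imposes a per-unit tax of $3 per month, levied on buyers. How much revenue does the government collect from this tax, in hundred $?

Before the tax: set 612 − 6P = 6P − 228 → P* = $70, Q* = 192.
With the tax collected from buyers, demand (in seller-price terms) shifts: Qd = 612 − 6(P + 3).
Solving gives Q = 183 with buyers paying $71.5 and sellers receiving $68.5 (the $3 wedge).
Revenue = t · Q = 3 · 183 = $549.

Tax revenue = $549 hundred.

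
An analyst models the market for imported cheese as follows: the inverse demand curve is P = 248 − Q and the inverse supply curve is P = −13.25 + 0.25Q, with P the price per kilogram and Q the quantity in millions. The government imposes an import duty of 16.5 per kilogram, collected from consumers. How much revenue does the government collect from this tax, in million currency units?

Inverting to Q(P) form: Qd = 248 − P; Qs = 4P + 53.
Before the tax: set 248 − P = 4P + 53 → P* = 39, Q* = 209.
With the tax collected from consumers, demand (in seller-price terms) shifts: Qd = 248 − (P + 16.5).
New equilibrium: consumers pay 52.2, sellers receive 35.7, Q = 195.8. (Wedge: Pb − Ps = 16.5.)
Revenue = t · Q = 16.5 · 195.8 = 3230.7.

Tax revenue = 3230.7 million.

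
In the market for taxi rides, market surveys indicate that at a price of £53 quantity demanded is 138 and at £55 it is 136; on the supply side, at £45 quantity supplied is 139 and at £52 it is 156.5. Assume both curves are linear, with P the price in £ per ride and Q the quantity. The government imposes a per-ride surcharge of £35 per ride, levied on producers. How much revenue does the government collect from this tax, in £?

Tax revenue = £4165.

Demand slope: (136 − 138)/(55 − 53) = -1, so Qd = 191 − P.
Supply slope: (156.5 − 139)/(52 − 45) = 2.5, so Qs = 2.5P + 26.5.
Without the tax, 191 − P = 2.5P + 26.5 gives 3.5P = 164.5, so P* = £47 and Q* = 144.
With the tax collected from producers, supply shifts: Qs = 2.5(P − 35) + 26.5.
New equilibrium: buyers pay £72, producers receive £37, Q = 119. (Wedge: Pb − Ps = 35.)
Revenue = t · Q = 35 · 119 = £4165.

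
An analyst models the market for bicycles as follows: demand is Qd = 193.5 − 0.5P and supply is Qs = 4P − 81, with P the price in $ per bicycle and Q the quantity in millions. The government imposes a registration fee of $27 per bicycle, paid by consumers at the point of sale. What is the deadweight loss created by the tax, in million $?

Deadweight loss = $162 million.

Before the tax: set 193.5 − 0.5P = 4P − 81 → P* = $61, Q* = 163.
With the tax collected from consumers, demand (in seller-price terms) shifts: Qd = 193.5 − 0.5(P + 27).
Solving gives Q = 151 with consumers paying $85 and sellers receiving $58 (the $27 wedge).
Quantity falls by |ΔQ| = |163 − 151| = 12.
DWL = ½ · t · |ΔQ| = ½ · 27 · 12 = $162.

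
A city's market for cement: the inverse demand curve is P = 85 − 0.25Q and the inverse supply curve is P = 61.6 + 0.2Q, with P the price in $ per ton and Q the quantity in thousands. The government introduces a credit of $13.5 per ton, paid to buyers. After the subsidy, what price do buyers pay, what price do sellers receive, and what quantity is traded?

Buyers pay $64.5; sellers receive $78; quantity = 82.

Inverting to Q(P) form: Qd = 340 − 4P; Qs = 5P − 308.
Without the subsidy, 340 − 4P = 5P − 308 gives 9P = 648, so P* = $72 and Q* = 52.
With a per-unit subsidy paid to buyers, each effectively pays P − 13.5, so demand becomes Qd = 340 − 4(P − 13.5).
New equilibrium: buyers pay $64.5, sellers receive $78, Q = 82. (Wedge: Pb − Ps = −13.5.)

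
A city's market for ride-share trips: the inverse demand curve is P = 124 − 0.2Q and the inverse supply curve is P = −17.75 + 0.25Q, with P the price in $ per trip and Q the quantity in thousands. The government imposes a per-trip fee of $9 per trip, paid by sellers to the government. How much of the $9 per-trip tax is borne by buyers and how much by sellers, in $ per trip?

Buyers bear $4 per trip; sellers bear $5 per trip.

Inverting to Q(P) form: Qd = 620 − 5P; Qs = 4P + 71.
Before the tax: set 620 − 5P = 4P + 71 → P* = $61, Q* = 315.
With the tax collected from sellers, supply shifts: Qs = 4(P − 9) + 71.
Solving gives Q = 295 with buyers paying $65 and sellers receiving $56 (the $9 wedge).
Burden on buyers: $4; on sellers: $5. (They sum to $9.)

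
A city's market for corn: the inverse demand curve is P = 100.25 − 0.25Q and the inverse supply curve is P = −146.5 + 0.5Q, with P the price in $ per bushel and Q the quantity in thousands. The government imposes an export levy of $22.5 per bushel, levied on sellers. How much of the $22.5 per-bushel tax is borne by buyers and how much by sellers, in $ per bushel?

Inverting to Q(P) form: Qd = 401 − 4P; Qs = 2P + 293.
Without the tax, 401 − 4P = 2P + 293 gives 6P = 108, so P* = $18 and Q* = 329.
With the tax collected from sellers, supply shifts: Qs = 2(P − 22.5) + 293.
Solving gives Q = 299 with buyers paying $25.5 and sellers receiving $3 (the $22.5 wedge).
Burden on buyers: $7.5; on sellers: $15. (They sum to $22.5.)
The less price-elastic side of the market bears the larger share of a per-unit tax.

Buyers bear $7.5 per bushel; sellers bear $15 per bushel.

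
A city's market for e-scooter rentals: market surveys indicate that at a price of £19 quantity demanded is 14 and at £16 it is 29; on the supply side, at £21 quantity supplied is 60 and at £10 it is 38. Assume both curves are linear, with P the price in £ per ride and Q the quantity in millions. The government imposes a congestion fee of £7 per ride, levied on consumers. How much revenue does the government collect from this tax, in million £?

Tax revenue = £238 million.

Demand slope: (29 − 14)/(16 − 19) = -5, so Qd = 109 − 5P.
Supply slope: (38 − 60)/(10 − 21) = 2, so Qs = 2P + 18.
Before the tax: set 109 − 5P = 2P + 18 → P* = £13, Q* = 44.
With the tax collected from consumers, demand (in seller-price terms) shifts: Qd = 109 − 5(P + 7).
Solving gives Q = 34 with consumers paying £15 and suppliers receiving £8 (the £7 wedge).
Revenue = t · Q = 7 · 34 = £238.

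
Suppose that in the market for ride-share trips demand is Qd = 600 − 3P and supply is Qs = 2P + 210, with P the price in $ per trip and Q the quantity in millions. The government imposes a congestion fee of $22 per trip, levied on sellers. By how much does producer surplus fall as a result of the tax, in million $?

Before the tax: set 600 − 3P = 2P + 210 → P* = $78, Q* = 366.
With the tax collected from sellers, supply shifts: Qs = 2(P − 22) + 210.
New equilibrium: buyers pay $86.8, sellers receive $64.8, Q = 339.6. (Wedge: Pb − Ps = 22.)
ΔPS is the trapezoid between Q = 339.6 and Q = 366 of height $13.2: ½ · (366 + 339.6) · 13.2 = $4656.96.

Producer surplus falls by $4656.96 million.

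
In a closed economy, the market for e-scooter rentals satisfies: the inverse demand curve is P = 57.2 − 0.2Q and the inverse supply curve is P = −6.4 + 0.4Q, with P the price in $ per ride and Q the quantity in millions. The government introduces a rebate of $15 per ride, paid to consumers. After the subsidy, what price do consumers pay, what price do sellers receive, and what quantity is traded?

Consumers pay $31; sellers receive $46; quantity = 131.

Rewrite in direct form: Qd = 286 − 5P and Qs = 2.5P + 16.
Before the subsidy: set 286 − 5P = 2.5P + 16 → P* = $36, Q* = 106.
With a per-unit subsidy paid to consumers, each effectively pays P − 15, so demand becomes Qd = 286 − 5(P − 15).
Solving gives Q = 131 with consumers paying $31 and sellers receiving $46 (the $15 wedge).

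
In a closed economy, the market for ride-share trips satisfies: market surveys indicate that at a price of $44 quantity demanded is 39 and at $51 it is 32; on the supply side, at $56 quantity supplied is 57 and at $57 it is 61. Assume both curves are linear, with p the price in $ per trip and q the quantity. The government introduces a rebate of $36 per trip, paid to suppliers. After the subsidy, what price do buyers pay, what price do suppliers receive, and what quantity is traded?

Demand slope: (32 − 39)/(51 − 44) = -1, so qd = 83 − p.
Supply slope: (61 − 57)/(57 − 56) = 4, so qs = 4p − 167.
Without the subsidy, 83 − p = 4p − 167 gives 5p = 250, so p* = $50 and q* = 33.
With a per-unit subsidy paid to suppliers, each receives p + 36 per unit sold, so supply becomes qs = 4(p + 36) − 167.
New equilibrium: buyers pay $21.2, suppliers receive $57.2, q = 61.8. (Wedge: pb − ps = −36.)

Buyers pay $21.2; suppliers receive $57.2; quantity = 61.8.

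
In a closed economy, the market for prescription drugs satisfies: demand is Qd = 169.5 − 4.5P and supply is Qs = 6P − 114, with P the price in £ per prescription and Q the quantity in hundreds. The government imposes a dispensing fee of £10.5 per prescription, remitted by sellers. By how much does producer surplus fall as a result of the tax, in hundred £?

Producer surplus falls by £155.25 hundred.

Without the tax, 169.5 − 4.5P = 6P − 114 gives 10.5P = 283.5, so P* = £27 and Q* = 48.
With the tax collected from sellers, supply shifts: Qs = 6(P − 10.5) − 114.
New equilibrium: consumers pay £33, sellers receive £22.5, Q = 21. (Wedge: Pb − Ps = 10.5.)
ΔPS is the trapezoid between Q = 21 and Q = 48 of height £4.5: ½ · (48 + 21) · 4.5 = £155.25.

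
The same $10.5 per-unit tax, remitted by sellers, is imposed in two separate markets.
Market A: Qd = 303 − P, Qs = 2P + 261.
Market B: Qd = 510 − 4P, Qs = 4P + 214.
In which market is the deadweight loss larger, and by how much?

Market A: pre-tax P* = $14, Q* = 289; post-tax Q = 282; deadweight loss = $36.75.
Market B: pre-tax P* = $37, Q* = 362; post-tax Q = 341; deadweight loss = $110.25.
Difference: $36.75 vs $110.25 → market B is larger by $73.5.

Market B, by $73.5.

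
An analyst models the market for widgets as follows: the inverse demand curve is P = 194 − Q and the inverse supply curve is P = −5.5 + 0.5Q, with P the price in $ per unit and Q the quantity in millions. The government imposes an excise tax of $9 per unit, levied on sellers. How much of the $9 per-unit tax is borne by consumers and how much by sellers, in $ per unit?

Consumers bear $6 per unit; sellers bear $3 per unit.

Inverting to Q(P) form: Qd = 194 − P; Qs = 2P + 11.
Before the tax: set 194 − P = 2P + 11 → P* = $61, Q* = 133.
With the tax collected from sellers, supply shifts: Qs = 2(P − 9) + 11.
Solving gives Q = 127 with consumers paying $67 and sellers receiving $58 (the $9 wedge).
Burden on consumers: $6; on sellers: $3. (They sum to $9.)
The less price-elastic side of the market bears the larger share of a per-unit tax.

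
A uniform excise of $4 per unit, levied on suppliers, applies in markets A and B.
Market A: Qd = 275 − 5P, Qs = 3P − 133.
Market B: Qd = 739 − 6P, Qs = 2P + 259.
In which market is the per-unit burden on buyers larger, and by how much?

Market A, by $0.5.

Market A: pre-tax P* = $51, Q* = 20; post-tax Q = 12.5; per-unit burden on buyers = $1.5.
Market B: pre-tax P* = $60, Q* = 379; post-tax Q = 373; per-unit burden on buyers = $1.
Difference: $1.5 vs $1 → market A is larger by $0.5.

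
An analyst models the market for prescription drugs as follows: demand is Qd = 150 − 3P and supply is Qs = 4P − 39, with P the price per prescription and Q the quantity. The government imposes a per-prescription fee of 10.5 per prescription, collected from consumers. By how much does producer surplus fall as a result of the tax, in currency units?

Before the tax: set 150 − 3P = 4P − 39 → P* = 27, Q* = 69.
With the tax collected from consumers, demand (in seller-price terms) shifts: Qd = 150 − 3(P + 10.5).
New equilibrium: consumers pay 33, producers receive 22.5, Q = 51. (Wedge: Pb − Ps = 10.5.)
ΔPS is the trapezoid between Q = 51 and Q = 69 of height 4.5: ½ · (69 + 51) · 4.5 = 270.

Producer surplus falls by 270.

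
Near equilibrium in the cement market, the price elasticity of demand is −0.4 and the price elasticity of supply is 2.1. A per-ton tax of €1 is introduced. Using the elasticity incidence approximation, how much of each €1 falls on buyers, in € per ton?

Incidence ratio: buyers' share ≈ εs / (εs + |εd|) = 2.1 / (2.1 + 0.4) = 0.84.
So buyers bear ≈ 0.84 × €1 = €0.84; sellers bear €0.16.

Buyers bear ≈ €0.84 per ton.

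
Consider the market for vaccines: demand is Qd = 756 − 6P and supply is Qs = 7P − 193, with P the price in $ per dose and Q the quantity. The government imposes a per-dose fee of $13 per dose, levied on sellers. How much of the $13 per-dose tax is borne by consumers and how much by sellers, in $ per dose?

Consumers bear $7 per dose; sellers bear $6 per dose.

Without the tax, 756 − 6P = 7P − 193 gives 13P = 949, so P* = $73 and Q* = 318.
With the tax collected from sellers, supply shifts: Qs = 7(P − 13) − 193.
Solving gives Q = 276 with consumers paying $80 and sellers receiving $67 (the $13 wedge).
Burden on consumers: $7; on sellers: $6. (They sum to $13.)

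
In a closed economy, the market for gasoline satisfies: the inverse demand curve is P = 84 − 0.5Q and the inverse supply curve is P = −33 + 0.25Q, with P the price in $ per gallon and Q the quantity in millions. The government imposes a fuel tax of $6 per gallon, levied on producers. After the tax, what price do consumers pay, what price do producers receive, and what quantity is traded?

Consumers pay $10; producers receive $4; quantity = 148.

Rewrite in direct form: Qd = 168 − 2P and Qs = 4P + 132.
Before the tax: set 168 − 2P = 4P + 132 → P* = $6, Q* = 156.
With the tax collected from producers, supply shifts: Qs = 4(P − 6) + 132.
Solving gives Q = 148 with consumers paying $10 and producers receiving $4 (the $6 wedge).
The less price-elastic side of the market bears the larger share of a per-unit tax.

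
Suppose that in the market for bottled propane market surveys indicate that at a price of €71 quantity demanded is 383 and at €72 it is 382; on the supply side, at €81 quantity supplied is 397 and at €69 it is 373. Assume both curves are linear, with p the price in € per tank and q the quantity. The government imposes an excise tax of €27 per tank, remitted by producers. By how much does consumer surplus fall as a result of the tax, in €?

Consumer surplus falls by €6696.

Demand slope: (382 − 383)/(72 − 71) = -1, so qd = 454 − p.
Supply slope: (373 − 397)/(69 − 81) = 2, so qs = 2p + 235.
Before the tax: set 454 − p = 2p + 235 → p* = €73, q* = 381.
With the tax collected from producers, supply shifts: qs = 2(p − 27) + 235.
Solving gives q = 363 with consumers paying €91 and producers receiving €64 (the €27 wedge).
ΔCS is the trapezoid between Q = 363 and Q = 381 of height €18: ½ · (381 + 363) · 18 = €6696.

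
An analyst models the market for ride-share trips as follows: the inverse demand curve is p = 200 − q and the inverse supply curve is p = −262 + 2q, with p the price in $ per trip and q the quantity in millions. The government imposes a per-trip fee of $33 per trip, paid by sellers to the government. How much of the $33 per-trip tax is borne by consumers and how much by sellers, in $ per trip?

Inverting to q(p) form: qd = 200 − p; qs = 0.5p + 131.
Before the tax: set 200 − p = 0.5p + 131 → p* = $46, q* = 154.
With the tax collected from sellers, supply shifts: qs = 0.5(p − 33) + 131.
New equilibrium: consumers pay $57, sellers receive $24, q = 143. (Wedge: pb − ps = 33.)
Burden on consumers: $11; on sellers: $22. (They sum to $33.)
The less price-elastic side of the market bears the larger share of a per-unit tax.

Consumers bear $11 per trip; sellers bear $22 per trip.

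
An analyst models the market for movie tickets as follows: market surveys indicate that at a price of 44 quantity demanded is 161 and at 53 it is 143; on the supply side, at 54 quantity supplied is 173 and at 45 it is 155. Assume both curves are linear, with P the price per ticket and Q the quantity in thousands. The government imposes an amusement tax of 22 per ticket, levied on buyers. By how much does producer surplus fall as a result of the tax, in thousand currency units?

Producer surplus falls by 1606 thousand.

Demand slope: (143 − 161)/(53 − 44) = -2, so Qd = 249 − 2P.
Supply slope: (155 − 173)/(45 − 54) = 2, so Qs = 2P + 65.
Before the tax: set 249 − 2P = 2P + 65 → P* = 46, Q* = 157.
With the tax collected from buyers, demand (in seller-price terms) shifts: Qd = 249 − 2(P + 22).
Solving gives Q = 135 with buyers paying 57 and producers receiving 35 (the 22 wedge).
ΔPS is the trapezoid between Q = 135 and Q = 157 of height 11: ½ · (157 + 135) · 11 = 1606.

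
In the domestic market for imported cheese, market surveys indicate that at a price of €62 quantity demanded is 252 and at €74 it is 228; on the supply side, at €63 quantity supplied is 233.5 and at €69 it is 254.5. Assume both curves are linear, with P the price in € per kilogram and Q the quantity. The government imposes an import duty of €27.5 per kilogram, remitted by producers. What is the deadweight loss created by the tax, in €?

Deadweight loss = €481.25.

Demand slope: (228 − 252)/(74 − 62) = -2, so Qd = 376 − 2P.
Supply slope: (254.5 − 233.5)/(69 − 63) = 3.5, so Qs = 3.5P + 13.
Without the tax, 376 − 2P = 3.5P + 13 gives 5.5P = 363, so P* = €66 and Q* = 244.
With the tax collected from producers, supply shifts: Qs = 3.5(P − 27.5) + 13.
New equilibrium: consumers pay €83.5, producers receive €56, Q = 209. (Wedge: Pb − Ps = 27.5.)
Quantity falls by |ΔQ| = |244 − 209| = 35.
DWL = ½ · t · |ΔQ| = ½ · 27.5 · 35 = €481.25.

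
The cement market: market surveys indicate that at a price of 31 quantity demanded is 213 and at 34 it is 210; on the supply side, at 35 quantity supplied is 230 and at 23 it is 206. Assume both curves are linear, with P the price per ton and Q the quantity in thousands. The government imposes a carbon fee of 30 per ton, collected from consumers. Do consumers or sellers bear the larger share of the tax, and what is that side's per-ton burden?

Demand slope: (210 − 213)/(34 − 31) = -1, so Qd = 244 − P.
Supply slope: (206 − 230)/(23 − 35) = 2, so Qs = 2P + 160.
Without the tax, 244 − P = 2P + 160 gives 3P = 84, so P* = 28 and Q* = 216.
With the tax collected from consumers, demand (in seller-price terms) shifts: Qd = 244 − (P + 30).
New equilibrium: consumers pay 48, sellers receive 18, Q = 196. (Wedge: Pb − Ps = 30.)
Per-ton burden: consumers 20, sellers 10.
Consumers take the larger share because demand is less price-elastic here (demand slope 1 vs supply slope 2).

Consumers bear the larger share: 20 per ton.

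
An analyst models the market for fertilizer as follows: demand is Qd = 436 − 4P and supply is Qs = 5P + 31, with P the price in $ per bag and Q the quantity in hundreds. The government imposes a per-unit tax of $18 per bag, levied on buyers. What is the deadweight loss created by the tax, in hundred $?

Deadweight loss = $360 hundred.

Without the tax, 436 − 4P = 5P + 31 gives 9P = 405, so P* = $45 and Q* = 256.
With the tax collected from buyers, demand (in seller-price terms) shifts: Qd = 436 − 4(P + 18).
Solving gives Q = 216 with buyers paying $55 and suppliers receiving $37 (the $18 wedge).
Quantity falls by |ΔQ| = |256 − 216| = 40.
DWL = ½ · t · |ΔQ| = ½ · 18 · 40 = $360.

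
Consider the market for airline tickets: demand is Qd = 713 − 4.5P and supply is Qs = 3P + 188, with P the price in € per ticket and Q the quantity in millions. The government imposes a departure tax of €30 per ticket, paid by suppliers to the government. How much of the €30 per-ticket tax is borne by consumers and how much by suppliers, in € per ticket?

Consumers bear €12 per ticket; suppliers bear €18 per ticket.

Before the tax: set 713 − 4.5P = 3P + 188 → P* = €70, Q* = 398.
With the tax collected from suppliers, supply shifts: Qs = 3(P − 30) + 188.
New equilibrium: consumers pay €82, suppliers receive €52, Q = 344. (Wedge: Pb − Ps = 30.)
Burden on consumers: €12; on suppliers: €18. (They sum to €30.)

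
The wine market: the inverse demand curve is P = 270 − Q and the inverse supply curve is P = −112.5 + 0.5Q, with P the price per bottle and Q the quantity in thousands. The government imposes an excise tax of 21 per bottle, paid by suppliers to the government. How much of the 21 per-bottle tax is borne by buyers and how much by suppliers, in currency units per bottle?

Buyers bear 14 per bottle; suppliers bear 7 per bottle.

Inverting to Q(P) form: Qd = 270 − P; Qs = 2P + 225.
Before the tax: set 270 − P = 2P + 225 → P* = 15, Q* = 255.
With the tax collected from suppliers, supply shifts: Qs = 2(P − 21) + 225.
Solving gives Q = 241 with buyers paying 29 and suppliers receiving 8 (the 21 wedge).
Burden on buyers: 14; on suppliers: 7. (They sum to 21.)
The less price-elastic side of the market bears the larger share of a per-unit tax.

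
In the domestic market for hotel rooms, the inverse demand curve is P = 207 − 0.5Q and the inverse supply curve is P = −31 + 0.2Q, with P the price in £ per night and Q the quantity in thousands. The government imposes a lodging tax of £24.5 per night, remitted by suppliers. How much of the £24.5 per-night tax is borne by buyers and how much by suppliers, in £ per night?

Buyers bear £17.5 per night; suppliers bear £7 per night.

Inverting to Q(P) form: Qd = 414 − 2P; Qs = 5P + 155.
Before the tax: set 414 − 2P = 5P + 155 → P* = £37, Q* = 340.
With the tax collected from suppliers, supply shifts: Qs = 5(P − 24.5) + 155.
New equilibrium: buyers pay £54.5, suppliers receive £30, Q = 305. (Wedge: Pb − Ps = 24.5.)
Burden on buyers: £17.5; on suppliers: £7. (They sum to £24.5.)
The less price-elastic side of the market bears the larger share of a per-unit tax.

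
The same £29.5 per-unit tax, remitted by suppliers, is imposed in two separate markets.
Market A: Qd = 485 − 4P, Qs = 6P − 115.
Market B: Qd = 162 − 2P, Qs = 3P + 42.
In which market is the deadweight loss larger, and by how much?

Market A: pre-tax P* = £60, Q* = 245; post-tax Q = 174.2; deadweight loss = £1044.3.
Market B: pre-tax P* = £24, Q* = 114; post-tax Q = 78.6; deadweight loss = £522.15.
Difference: £1044.3 vs £522.15 → market A is larger by £522.15.

Market A, by £522.15.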